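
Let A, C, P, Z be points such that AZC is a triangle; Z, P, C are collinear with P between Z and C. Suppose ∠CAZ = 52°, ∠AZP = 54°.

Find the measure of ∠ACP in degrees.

1. ∠AZC = 54°  [P on ray ZC]
2. ∠ACZ = 74°  [△AZC]
3. ∠ACP = 74°  [P on ray CZ]

∠ACP = 74°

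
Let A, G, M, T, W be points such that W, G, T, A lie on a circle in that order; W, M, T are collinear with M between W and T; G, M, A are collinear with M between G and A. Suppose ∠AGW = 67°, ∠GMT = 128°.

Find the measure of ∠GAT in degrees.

∠GAT = 61°

1. ∠ATW = 67°  [same arc WA]
2. ∠AMW = 128°  [vertical angles at M]
3. ∠AMT = 52°  [linear pair at M on WT]
4. ∠GAT = 61°  [△TMA]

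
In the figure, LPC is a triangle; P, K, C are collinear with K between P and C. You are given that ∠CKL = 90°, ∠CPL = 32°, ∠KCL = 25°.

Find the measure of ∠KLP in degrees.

∠KLP = 58°

1. ∠LKP = 90°  [linear pair at K on PC]
2. ∠KPL = 32°  [K on ray PC]
3. ∠KLP = 58°  [△LPK]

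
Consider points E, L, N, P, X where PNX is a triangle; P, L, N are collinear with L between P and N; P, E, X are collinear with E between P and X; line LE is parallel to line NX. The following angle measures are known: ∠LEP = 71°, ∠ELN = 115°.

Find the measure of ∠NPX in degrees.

∠NPX = 44°

1. ∠ELP = 65°  [linear pair at L on PN]
2. ∠EPL = 44°  [△PLE]
3. ∠NPX = 44°  [L on PN, E on PX]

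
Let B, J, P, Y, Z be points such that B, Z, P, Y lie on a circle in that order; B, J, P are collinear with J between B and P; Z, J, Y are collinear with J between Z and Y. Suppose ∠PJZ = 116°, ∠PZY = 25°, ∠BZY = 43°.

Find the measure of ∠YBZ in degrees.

∠YBZ = 98°

1. ∠BJY = 116°  [vertical angles at J]
2. ∠PBY = 25°  [same arc PY]
3. ∠BYZ = 39°  [△BJY]
4. ∠YBZ = 98°  [△BZY]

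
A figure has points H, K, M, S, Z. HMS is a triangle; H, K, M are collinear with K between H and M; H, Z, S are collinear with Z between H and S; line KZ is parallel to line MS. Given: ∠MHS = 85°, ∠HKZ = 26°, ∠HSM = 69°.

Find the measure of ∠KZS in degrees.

1. ∠KHZ = 85°  [K on HM, Z on HS]
2. ∠HZK = 69°  [△HKZ]
3. ∠KZS = 111°  [linear pair at Z on HS]

∠KZS = 111°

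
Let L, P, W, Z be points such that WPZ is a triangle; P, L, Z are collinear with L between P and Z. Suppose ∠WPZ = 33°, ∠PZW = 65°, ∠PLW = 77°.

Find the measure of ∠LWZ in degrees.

∠LWZ = 12°

1. ∠LZW = 65°  [L on ray ZP]
2. ∠WLZ = 103°  [linear pair at L on PZ]
3. ∠LWZ = 12°  [△WLZ]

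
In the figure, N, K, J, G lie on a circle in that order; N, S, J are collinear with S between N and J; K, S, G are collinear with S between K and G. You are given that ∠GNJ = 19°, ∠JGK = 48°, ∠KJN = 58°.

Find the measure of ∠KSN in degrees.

∠KSN = 77°

1. ∠GKJ = 19°  [same arc JG]
2. ∠JSK = 103°  [△KSJ]
3. ∠KSN = 77°  [linear pair at S on NJ]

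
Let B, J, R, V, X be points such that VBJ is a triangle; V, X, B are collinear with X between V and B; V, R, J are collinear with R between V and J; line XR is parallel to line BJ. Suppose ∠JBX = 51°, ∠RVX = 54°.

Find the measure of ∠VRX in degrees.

1. ∠JBV = 51°  [X on ray BV]
2. ∠BVJ = 54°  [X on VB, R on VJ]
3. ∠BJV = 75°  [△VBJ]
4. ∠VRX = 75°  [XR∥BJ, corresponding at R]

∠VRX = 75°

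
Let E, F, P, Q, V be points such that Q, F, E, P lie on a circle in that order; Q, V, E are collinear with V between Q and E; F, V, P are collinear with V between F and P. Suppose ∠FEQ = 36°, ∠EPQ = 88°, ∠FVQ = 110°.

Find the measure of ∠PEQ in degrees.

∠PEQ = 18°

1. ∠EFQ = 92°  [cyclic QFEP, opposite ∠F+∠P]
2. ∠EVP = 110°  [vertical angles at V]
3. ∠EQF = 52°  [△QFE]
4. ∠EPF = 52°  [same arc FE]
5. ∠PEQ = 18°  [△EVP]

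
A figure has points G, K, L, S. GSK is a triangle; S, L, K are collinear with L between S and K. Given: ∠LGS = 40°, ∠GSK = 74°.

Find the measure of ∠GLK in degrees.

1. ∠GSL = 74°  [L on ray SK]
2. ∠GLS = 66°  [△GSL]
3. ∠GLK = 114°  [linear pair at L on SK]

∠GLK = 114°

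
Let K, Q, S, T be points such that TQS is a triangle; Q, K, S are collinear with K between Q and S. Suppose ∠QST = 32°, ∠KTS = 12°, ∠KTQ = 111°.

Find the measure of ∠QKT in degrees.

1. ∠KST = 32°  [K on ray SQ]
2. ∠SKT = 136°  [△TKS]
3. ∠QKT = 44°  [linear pair at K on QS]

∠QKT = 44°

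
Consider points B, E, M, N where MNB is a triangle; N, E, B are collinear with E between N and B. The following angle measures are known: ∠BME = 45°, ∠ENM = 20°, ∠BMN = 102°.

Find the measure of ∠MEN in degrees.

∠MEN = 103°

1. ∠BNM = 20°  [E on ray NB]
2. ∠MBN = 58°  [△MNB]
3. ∠EBM = 58°  [E on ray BN]
4. ∠BEM = 77°  [△MEB]
5. ∠MEN = 103°  [linear pair at E on NB]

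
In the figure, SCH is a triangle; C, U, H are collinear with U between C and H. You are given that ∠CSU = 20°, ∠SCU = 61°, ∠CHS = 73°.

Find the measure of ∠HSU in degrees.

1. ∠CUS = 99°  [△SCU]
2. ∠SHU = 73°  [U on ray HC]
3. ∠HUS = 81°  [linear pair at U on CH]
4. ∠HSU = 26°  [△SUH]

∠HSU = 26°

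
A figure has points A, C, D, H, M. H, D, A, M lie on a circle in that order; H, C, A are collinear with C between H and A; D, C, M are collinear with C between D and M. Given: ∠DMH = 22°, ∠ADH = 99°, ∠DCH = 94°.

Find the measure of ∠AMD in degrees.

1. ∠DAH = 22°  [same arc HD]
2. ∠AHD = 59°  [△HDA]
3. ∠AMD = 59°  [same arc DA]

∠AMD = 59°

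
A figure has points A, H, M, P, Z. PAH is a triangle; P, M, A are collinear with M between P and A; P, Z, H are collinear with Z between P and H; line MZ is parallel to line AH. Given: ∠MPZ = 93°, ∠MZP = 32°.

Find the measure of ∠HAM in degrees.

∠HAM = 55°

1. ∠PMZ = 55°  [△PMZ]
2. ∠AMZ = 125°  [linear pair at M on PA]
3. ∠HAM = 55°  [MZ∥AH, co-interior at A–M]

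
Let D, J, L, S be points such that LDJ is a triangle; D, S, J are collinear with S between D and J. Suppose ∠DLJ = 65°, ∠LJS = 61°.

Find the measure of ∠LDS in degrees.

1. ∠DJL = 61°  [S on ray JD]
2. ∠JDL = 54°  [△LDJ]
3. ∠LDS = 54°  [S on ray DJ]

∠LDS = 54°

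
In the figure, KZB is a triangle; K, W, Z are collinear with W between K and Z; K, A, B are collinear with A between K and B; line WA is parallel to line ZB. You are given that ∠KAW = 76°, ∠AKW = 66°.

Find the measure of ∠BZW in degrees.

1. ∠AWK = 38°  [△KWA]
2. ∠AWZ = 142°  [linear pair at W on KZ]
3. ∠BZW = 38°  [WA∥ZB, co-interior at Z–W]

∠BZW = 38°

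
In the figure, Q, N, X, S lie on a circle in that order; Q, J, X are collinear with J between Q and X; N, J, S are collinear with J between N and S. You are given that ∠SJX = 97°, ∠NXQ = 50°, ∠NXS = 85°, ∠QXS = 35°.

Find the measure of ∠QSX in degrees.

∠QSX = 98°

1. ∠QJS = 83°  [linear pair at J on QX]
2. ∠NSQ = 50°  [same arc QN]
3. ∠SQX = 47°  [△QJS]
4. ∠QSX = 98°  [△QXS]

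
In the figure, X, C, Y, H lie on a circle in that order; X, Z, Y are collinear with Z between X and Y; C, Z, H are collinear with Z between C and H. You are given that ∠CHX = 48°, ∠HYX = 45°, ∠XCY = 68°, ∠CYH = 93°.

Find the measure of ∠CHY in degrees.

1. ∠CYX = 48°  [same arc XC]
2. ∠CXY = 64°  [△XCY]
3. ∠CHY = 64°  [same arc CY]

∠CHY = 64°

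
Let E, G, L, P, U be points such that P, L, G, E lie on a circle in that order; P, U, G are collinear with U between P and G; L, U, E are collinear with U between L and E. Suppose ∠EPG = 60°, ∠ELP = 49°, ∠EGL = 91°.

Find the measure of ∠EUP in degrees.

1. ∠ELG = 60°  [same arc GE]
2. ∠EGP = 49°  [same arc PE]
3. ∠GEL = 29°  [△LGE]
4. ∠EUG = 102°  [△GUE]
5. ∠EUP = 78°  [linear pair at U on PG]

∠EUP = 78°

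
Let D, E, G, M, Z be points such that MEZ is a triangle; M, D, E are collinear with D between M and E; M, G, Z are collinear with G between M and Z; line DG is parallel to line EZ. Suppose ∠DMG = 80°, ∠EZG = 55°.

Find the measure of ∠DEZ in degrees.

∠DEZ = 45°

1. ∠EMZ = 80°  [D on ME, G on MZ]
2. ∠EZM = 55°  [G on ray ZM]
3. ∠MEZ = 45°  [△MEZ]
4. ∠DEZ = 45°  [D on ray EM]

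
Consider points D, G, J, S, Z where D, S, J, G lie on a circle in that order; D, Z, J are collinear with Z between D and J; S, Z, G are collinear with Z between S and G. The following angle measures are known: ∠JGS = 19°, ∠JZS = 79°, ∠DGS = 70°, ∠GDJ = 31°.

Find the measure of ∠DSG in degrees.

∠DSG = 60°

1. ∠JDS = 19°  [same arc SJ]
2. ∠DZS = 101°  [linear pair at Z on DJ]
3. ∠DSG = 60°  [△DZS]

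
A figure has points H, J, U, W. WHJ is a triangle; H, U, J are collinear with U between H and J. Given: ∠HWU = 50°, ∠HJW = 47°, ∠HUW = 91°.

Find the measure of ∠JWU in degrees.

∠JWU = 44°

1. ∠UJW = 47°  [U on ray JH]
2. ∠JUW = 89°  [linear pair at U on HJ]
3. ∠JWU = 44°  [△WUJ]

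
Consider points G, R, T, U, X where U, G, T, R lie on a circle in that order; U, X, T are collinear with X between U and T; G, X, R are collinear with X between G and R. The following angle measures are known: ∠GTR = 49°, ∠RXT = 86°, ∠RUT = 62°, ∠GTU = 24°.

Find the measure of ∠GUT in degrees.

∠GUT = 69°

1. ∠GUR = 131°  [cyclic UGTR, opposite ∠U+∠T]
2. ∠GXU = 86°  [vertical angles at X]
3. ∠RXU = 94°  [linear pair at X on UT]
4. ∠GRU = 24°  [△UXR]
5. ∠RGU = 25°  [△UGR]
6. ∠GUT = 69°  [△UXG]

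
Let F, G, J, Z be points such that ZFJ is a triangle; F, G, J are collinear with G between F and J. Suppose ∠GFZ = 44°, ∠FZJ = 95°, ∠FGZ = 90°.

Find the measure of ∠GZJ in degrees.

∠GZJ = 49°

1. ∠JFZ = 44°  [G on ray FJ]
2. ∠FJZ = 41°  [△ZFJ]
3. ∠JGZ = 90°  [linear pair at G on FJ]
4. ∠GJZ = 41°  [G on ray JF]
5. ∠GZJ = 49°  [△ZGJ]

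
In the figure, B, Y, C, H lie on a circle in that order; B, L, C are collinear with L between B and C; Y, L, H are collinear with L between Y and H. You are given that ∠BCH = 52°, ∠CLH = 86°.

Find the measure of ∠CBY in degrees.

∠CBY = 42°

1. ∠BYH = 52°  [same arc BH]
2. ∠BLY = 86°  [vertical angles at L]
3. ∠CBY = 42°  [△BLY]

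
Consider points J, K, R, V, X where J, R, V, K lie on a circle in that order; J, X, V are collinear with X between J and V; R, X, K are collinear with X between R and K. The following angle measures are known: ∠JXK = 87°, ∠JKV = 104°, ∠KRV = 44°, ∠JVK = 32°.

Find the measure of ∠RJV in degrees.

∠RJV = 55°

1. ∠RXV = 87°  [vertical angles at X]
2. ∠JRV = 76°  [cyclic JRVK, opposite ∠R+∠K]
3. ∠JVR = 49°  [△RXV]
4. ∠RJV = 55°  [△JRV]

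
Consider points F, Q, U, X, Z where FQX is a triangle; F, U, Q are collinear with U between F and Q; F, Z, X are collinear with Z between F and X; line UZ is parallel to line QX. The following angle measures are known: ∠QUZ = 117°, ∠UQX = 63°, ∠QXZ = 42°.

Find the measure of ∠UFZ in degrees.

1. ∠FQX = 63°  [U on ray QF]
2. ∠FXQ = 42°  [Z on ray XF]
3. ∠QFX = 75°  [△FQX]
4. ∠UFZ = 75°  [U on FQ, Z on FX]

∠UFZ = 75°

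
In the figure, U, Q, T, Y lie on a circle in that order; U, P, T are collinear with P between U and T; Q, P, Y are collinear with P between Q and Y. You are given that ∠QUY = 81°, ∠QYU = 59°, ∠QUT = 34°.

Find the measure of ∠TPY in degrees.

∠TPY = 106°

1. ∠UQY = 40°  [△UQY]
2. ∠QYT = 34°  [same arc QT]
3. ∠UTY = 40°  [same arc UY]
4. ∠TPY = 106°  [△TPY]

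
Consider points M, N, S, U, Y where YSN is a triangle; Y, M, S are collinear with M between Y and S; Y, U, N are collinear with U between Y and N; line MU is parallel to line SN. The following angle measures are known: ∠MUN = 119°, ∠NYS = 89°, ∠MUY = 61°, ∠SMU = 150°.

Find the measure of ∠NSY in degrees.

1. ∠MYU = 89°  [M on YS, U on YN]
2. ∠UMY = 30°  [△YMU]
3. ∠NSY = 30°  [MU∥SN, corresponding at M]

∠NSY = 30°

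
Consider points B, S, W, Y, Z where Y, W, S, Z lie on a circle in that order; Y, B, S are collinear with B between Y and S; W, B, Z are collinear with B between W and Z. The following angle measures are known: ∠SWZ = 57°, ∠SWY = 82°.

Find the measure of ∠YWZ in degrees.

1. ∠SYZ = 57°  [same arc SZ]
2. ∠SZY = 98°  [cyclic YWSZ, opposite ∠W+∠Z]
3. ∠YSZ = 25°  [△YSZ]
4. ∠YWZ = 25°  [same arc YZ]

∠YWZ = 25°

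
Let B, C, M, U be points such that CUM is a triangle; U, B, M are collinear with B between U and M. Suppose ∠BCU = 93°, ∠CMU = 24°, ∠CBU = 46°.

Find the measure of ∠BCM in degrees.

1. ∠BMC = 24°  [B on ray MU]
2. ∠CBM = 134°  [linear pair at B on UM]
3. ∠BCM = 22°  [△CBM]

∠BCM = 22°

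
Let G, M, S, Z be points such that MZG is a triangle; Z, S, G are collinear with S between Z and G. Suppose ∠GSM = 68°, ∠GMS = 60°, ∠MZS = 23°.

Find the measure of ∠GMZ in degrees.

∠GMZ = 105°

1. ∠MGS = 52°  [△MSG]
2. ∠GZM = 23°  [S on ray ZG]
3. ∠MGZ = 52°  [S on ray GZ]
4. ∠GMZ = 105°  [△MZG]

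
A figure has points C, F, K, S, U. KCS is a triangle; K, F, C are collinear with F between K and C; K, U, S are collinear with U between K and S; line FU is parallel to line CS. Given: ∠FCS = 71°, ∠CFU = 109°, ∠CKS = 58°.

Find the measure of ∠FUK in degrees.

1. ∠KFU = 71°  [linear pair at F on KC]
2. ∠FKU = 58°  [F on KC, U on KS]
3. ∠FUK = 51°  [△KFU]

∠FUK = 51°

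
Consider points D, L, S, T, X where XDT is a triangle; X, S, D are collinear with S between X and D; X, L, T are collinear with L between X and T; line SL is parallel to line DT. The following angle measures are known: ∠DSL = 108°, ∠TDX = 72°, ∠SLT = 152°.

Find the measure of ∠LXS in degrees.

1. ∠LSX = 72°  [linear pair at S on XD]
2. ∠SLX = 28°  [linear pair at L on XT]
3. ∠LXS = 80°  [△XSL]

∠LXS = 80°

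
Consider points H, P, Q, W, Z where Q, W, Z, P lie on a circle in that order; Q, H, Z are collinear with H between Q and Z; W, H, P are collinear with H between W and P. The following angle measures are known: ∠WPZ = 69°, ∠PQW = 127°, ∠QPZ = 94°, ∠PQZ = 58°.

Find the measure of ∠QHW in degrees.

1. ∠WQZ = 69°  [same arc WZ]
2. ∠PZQ = 28°  [△QZP]
3. ∠PWQ = 28°  [same arc QP]
4. ∠QHW = 83°  [△QHW]

∠QHW = 83°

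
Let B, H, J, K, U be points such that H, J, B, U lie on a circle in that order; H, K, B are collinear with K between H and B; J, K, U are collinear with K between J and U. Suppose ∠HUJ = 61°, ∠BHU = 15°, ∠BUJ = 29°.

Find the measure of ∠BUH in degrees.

∠BUH = 90°

1. ∠HBJ = 61°  [same arc HJ]
2. ∠BHJ = 29°  [same arc JB]
3. ∠BJH = 90°  [△HJB]
4. ∠BUH = 90°  [cyclic HJBU, opposite ∠J+∠U]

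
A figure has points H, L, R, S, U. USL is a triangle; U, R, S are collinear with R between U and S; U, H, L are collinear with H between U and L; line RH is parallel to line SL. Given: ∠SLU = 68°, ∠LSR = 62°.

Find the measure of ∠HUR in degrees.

1. ∠LSU = 62°  [R on ray SU]
2. ∠LUS = 50°  [△USL]
3. ∠HUR = 50°  [R on US, H on UL]

∠HUR = 50°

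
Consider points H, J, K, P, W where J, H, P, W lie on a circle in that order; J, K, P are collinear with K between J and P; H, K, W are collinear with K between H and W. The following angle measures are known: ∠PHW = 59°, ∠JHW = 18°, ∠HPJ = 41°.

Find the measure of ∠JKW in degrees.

1. ∠PJW = 59°  [same arc PW]
2. ∠HWJ = 41°  [same arc JH]
3. ∠JKW = 80°  [△JKW]

∠JKW = 80°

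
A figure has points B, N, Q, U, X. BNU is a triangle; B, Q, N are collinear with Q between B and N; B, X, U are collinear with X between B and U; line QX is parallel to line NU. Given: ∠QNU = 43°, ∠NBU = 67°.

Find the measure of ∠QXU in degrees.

∠QXU = 110°

1. ∠BNU = 43°  [Q on ray NB]
2. ∠BUN = 70°  [△BNU]
3. ∠BXQ = 70°  [QX∥NU, corresponding at X]
4. ∠QXU = 110°  [linear pair at X on BU]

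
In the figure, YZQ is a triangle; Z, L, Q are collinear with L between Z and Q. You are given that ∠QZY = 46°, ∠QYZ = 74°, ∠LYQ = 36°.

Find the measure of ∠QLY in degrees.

∠QLY = 84°

1. ∠YQZ = 60°  [△YZQ]
2. ∠LQY = 60°  [L on ray QZ]
3. ∠QLY = 84°  [△YLQ]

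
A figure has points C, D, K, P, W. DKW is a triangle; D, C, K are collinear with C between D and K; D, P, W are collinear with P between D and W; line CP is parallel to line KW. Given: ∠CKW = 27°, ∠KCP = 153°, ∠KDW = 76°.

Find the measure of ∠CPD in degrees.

1. ∠DCP = 27°  [linear pair at C on DK]
2. ∠CDP = 76°  [C on DK, P on DW]
3. ∠CPD = 77°  [△DCP]

∠CPD = 77°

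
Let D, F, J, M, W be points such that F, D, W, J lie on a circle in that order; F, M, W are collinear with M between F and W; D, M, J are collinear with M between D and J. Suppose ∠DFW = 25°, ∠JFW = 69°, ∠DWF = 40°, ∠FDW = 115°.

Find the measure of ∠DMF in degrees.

∠DMF = 109°

1. ∠JDW = 69°  [same arc WJ]
2. ∠DMW = 71°  [△DMW]
3. ∠DMF = 109°  [linear pair at M on FW]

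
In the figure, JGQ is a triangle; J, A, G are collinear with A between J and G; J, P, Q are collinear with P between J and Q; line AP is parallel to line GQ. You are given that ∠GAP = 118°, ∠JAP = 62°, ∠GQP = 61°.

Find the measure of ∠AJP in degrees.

1. ∠JGQ = 62°  [AP∥GQ, corresponding at A]
2. ∠GQJ = 61°  [P on ray QJ]
3. ∠GJQ = 57°  [△JGQ]
4. ∠AJP = 57°  [A on JG, P on JQ]

∠AJP = 57°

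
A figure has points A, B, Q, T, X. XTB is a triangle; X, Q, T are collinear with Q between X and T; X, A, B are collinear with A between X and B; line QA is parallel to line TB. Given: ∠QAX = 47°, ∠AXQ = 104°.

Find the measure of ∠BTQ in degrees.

1. ∠AQX = 29°  [△XQA]
2. ∠AQT = 151°  [linear pair at Q on XT]
3. ∠BTQ = 29°  [QA∥TB, co-interior at T–Q]

∠BTQ = 29°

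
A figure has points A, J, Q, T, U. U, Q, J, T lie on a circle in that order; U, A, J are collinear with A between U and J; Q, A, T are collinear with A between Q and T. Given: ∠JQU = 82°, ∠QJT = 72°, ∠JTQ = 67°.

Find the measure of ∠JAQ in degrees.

∠JAQ = 108°

1. ∠JQT = 41°  [△QJT]
2. ∠JUQ = 67°  [same arc QJ]
3. ∠QJU = 31°  [△UQJ]
4. ∠JAQ = 108°  [△QAJ]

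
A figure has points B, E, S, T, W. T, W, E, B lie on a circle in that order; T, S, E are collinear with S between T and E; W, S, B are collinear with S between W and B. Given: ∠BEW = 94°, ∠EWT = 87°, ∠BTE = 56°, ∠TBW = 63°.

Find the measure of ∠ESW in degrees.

1. ∠BWE = 56°  [same arc EB]
2. ∠TEW = 63°  [same arc TW]
3. ∠ESW = 61°  [△WSE]

∠ESW = 61°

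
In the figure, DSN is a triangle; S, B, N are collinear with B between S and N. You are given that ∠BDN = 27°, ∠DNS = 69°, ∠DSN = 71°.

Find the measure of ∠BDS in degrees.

1. ∠BND = 69°  [B on ray NS]
2. ∠BSD = 71°  [B on ray SN]
3. ∠DBN = 84°  [△DBN]
4. ∠DBS = 96°  [linear pair at B on SN]
5. ∠BDS = 13°  [△DSB]

∠BDS = 13°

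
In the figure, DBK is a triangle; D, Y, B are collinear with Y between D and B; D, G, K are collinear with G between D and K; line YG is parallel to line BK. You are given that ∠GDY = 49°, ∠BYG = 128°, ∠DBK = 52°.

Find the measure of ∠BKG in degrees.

∠BKG = 79°

1. ∠BDK = 49°  [Y on DB, G on DK]
2. ∠BKD = 79°  [△DBK]
3. ∠BKG = 79°  [G on ray KD]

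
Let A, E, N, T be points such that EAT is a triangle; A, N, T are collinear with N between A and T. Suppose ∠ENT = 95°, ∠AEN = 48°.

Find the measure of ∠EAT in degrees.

∠EAT = 47°

1. ∠ANE = 85°  [linear pair at N on AT]
2. ∠EAN = 47°  [△EAN]
3. ∠EAT = 47°  [N on ray AT]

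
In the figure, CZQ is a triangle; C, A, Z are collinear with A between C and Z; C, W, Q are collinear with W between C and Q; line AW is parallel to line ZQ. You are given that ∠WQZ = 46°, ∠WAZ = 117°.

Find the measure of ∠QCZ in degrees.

1. ∠CQZ = 46°  [W on ray QC]
2. ∠CAW = 63°  [linear pair at A on CZ]
3. ∠AWC = 46°  [AW∥ZQ, corresponding at W]
4. ∠ACW = 71°  [△CAW]
5. ∠QCZ = 71°  [A on CZ, W on CQ]

∠QCZ = 71°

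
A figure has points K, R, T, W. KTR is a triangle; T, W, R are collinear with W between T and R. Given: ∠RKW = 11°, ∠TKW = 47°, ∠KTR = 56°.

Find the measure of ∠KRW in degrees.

∠KRW = 66°

1. ∠KTW = 56°  [W on ray TR]
2. ∠KWT = 77°  [△KTW]
3. ∠KWR = 103°  [linear pair at W on TR]
4. ∠KRW = 66°  [△KWR]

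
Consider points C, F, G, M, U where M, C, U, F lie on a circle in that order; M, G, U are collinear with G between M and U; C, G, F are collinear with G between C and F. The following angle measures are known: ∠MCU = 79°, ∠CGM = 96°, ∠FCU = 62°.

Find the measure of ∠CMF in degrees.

1. ∠MFU = 101°  [cyclic MCUF, opposite ∠C+∠F]
2. ∠FGU = 96°  [vertical angles at G]
3. ∠FMU = 62°  [same arc UF]
4. ∠FUM = 17°  [△MUF]
5. ∠FGM = 84°  [linear pair at G on MU]
6. ∠CFM = 34°  [△MGF]
7. ∠FCM = 17°  [same arc MF]
8. ∠CMF = 129°  [△MCF]

∠CMF = 129°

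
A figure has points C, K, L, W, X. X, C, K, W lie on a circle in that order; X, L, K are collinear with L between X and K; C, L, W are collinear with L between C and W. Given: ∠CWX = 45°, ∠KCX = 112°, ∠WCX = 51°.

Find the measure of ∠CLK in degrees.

∠CLK = 74°

1. ∠CKX = 45°  [same arc XC]
2. ∠CXK = 23°  [△XCK]
3. ∠CLX = 106°  [△XLC]
4. ∠CLK = 74°  [linear pair at L on XK]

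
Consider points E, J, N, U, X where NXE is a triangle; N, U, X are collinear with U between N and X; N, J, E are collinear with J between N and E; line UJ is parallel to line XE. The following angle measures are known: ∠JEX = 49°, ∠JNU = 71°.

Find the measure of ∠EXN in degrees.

1. ∠NEX = 49°  [J on ray EN]
2. ∠ENX = 71°  [U on NX, J on NE]
3. ∠EXN = 60°  [△NXE]

∠EXN = 60°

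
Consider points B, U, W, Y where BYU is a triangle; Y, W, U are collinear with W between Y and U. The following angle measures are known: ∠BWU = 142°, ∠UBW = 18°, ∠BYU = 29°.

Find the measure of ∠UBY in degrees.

1. ∠BUW = 20°  [△BWU]
2. ∠BUY = 20°  [W on ray UY]
3. ∠UBY = 131°  [△BYU]

∠UBY = 131°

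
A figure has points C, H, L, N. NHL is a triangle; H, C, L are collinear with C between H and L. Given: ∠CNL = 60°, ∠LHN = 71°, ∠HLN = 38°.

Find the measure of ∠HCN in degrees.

∠HCN = 98°

1. ∠CLN = 38°  [C on ray LH]
2. ∠LCN = 82°  [△NCL]
3. ∠HCN = 98°  [linear pair at C on HL]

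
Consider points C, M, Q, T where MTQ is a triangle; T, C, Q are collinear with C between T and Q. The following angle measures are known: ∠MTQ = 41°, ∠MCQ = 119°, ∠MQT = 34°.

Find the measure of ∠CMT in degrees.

∠CMT = 78°

1. ∠CTM = 41°  [C on ray TQ]
2. ∠MCT = 61°  [linear pair at C on TQ]
3. ∠CMT = 78°  [△MTC]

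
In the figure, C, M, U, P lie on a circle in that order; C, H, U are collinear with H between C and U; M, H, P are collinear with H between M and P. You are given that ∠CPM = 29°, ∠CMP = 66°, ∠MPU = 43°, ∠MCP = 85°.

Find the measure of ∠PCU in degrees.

∠PCU = 42°

1. ∠CUP = 66°  [same arc CP]
2. ∠PHU = 71°  [△UHP]
3. ∠CHP = 109°  [linear pair at H on CU]
4. ∠PCU = 42°  [△CHP]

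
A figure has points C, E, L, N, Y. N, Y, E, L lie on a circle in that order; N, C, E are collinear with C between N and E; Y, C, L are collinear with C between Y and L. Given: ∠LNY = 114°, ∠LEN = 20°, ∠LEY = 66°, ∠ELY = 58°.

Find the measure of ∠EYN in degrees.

∠EYN = 76°

1. ∠LYN = 20°  [same arc NL]
2. ∠ENY = 58°  [same arc YE]
3. ∠NLY = 46°  [△NYL]
4. ∠NEY = 46°  [same arc NY]
5. ∠EYN = 76°  [△NYE]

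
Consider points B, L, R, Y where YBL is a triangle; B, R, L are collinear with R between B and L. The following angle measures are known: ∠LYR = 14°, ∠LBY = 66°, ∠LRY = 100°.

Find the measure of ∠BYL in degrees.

1. ∠RLY = 66°  [△YRL]
2. ∠BLY = 66°  [R on ray LB]
3. ∠BYL = 48°  [△YBL]

∠BYL = 48°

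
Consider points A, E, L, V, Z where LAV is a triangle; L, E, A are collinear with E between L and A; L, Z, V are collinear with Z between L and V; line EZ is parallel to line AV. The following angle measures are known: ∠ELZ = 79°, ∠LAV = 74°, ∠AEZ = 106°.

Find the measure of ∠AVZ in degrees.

∠AVZ = 27°

1. ∠ALV = 79°  [E on LA, Z on LV]
2. ∠AVL = 27°  [△LAV]
3. ∠AVZ = 27°  [Z on ray VL]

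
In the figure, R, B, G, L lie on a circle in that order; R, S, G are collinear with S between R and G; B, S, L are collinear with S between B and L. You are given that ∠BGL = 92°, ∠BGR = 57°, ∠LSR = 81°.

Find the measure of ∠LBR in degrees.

1. ∠BRL = 88°  [cyclic RBGL, opposite ∠R+∠G]
2. ∠BLR = 57°  [same arc RB]
3. ∠LBR = 35°  [△RBL]

∠LBR = 35°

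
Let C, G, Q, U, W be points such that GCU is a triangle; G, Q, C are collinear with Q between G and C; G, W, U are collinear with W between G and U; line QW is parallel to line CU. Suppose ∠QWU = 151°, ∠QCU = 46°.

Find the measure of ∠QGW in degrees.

1. ∠GWQ = 29°  [linear pair at W on GU]
2. ∠GCU = 46°  [Q on ray CG]
3. ∠CUG = 29°  [QW∥CU, corresponding at W]
4. ∠CGU = 105°  [△GCU]
5. ∠QGW = 105°  [Q on GC, W on GU]

∠QGW = 105°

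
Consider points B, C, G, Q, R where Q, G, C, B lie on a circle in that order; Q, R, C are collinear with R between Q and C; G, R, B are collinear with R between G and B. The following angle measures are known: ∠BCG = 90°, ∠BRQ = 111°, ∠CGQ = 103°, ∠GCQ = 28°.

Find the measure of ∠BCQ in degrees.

∠BCQ = 62°

1. ∠BQG = 90°  [cyclic QGCB, opposite ∠Q+∠C]
2. ∠GBQ = 28°  [same arc QG]
3. ∠BGQ = 62°  [△QGB]
4. ∠BCQ = 62°  [same arc QB]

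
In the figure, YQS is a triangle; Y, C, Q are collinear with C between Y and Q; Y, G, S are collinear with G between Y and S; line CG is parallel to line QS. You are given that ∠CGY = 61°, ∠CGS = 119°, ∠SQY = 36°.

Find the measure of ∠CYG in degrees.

1. ∠QSY = 61°  [CG∥QS, corresponding at G]
2. ∠QYS = 83°  [△YQS]
3. ∠CYG = 83°  [C on YQ, G on YS]

∠CYG = 83°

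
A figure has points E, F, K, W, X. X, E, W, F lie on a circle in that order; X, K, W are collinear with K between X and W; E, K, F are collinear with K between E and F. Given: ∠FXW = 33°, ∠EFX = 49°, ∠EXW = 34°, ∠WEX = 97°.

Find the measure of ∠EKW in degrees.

1. ∠FEW = 33°  [same arc WF]
2. ∠EWX = 49°  [same arc XE]
3. ∠EKW = 98°  [△EKW]

∠EKW = 98°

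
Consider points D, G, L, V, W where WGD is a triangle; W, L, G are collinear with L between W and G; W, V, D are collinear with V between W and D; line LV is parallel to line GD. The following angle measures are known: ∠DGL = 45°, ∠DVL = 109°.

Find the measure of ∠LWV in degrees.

∠LWV = 64°

1. ∠DGW = 45°  [L on ray GW]
2. ∠LVW = 71°  [linear pair at V on WD]
3. ∠VLW = 45°  [LV∥GD, corresponding at L]
4. ∠LWV = 64°  [△WLV]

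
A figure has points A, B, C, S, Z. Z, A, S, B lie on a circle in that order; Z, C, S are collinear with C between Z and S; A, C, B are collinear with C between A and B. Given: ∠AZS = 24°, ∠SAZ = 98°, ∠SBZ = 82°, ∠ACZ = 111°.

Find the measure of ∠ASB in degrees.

1. ∠ABS = 24°  [same arc AS]
2. ∠ASZ = 58°  [△ZAS]
3. ∠ACS = 69°  [linear pair at C on ZS]
4. ∠BAS = 53°  [△ACS]
5. ∠ASB = 103°  [△ASB]

∠ASB = 103°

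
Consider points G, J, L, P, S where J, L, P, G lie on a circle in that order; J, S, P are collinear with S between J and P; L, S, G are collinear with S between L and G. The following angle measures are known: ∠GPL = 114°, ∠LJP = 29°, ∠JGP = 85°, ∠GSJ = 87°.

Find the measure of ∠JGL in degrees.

∠JGL = 56°

1. ∠JLP = 95°  [cyclic JLPG, opposite ∠L+∠G]
2. ∠JPL = 56°  [△JLP]
3. ∠JGL = 56°  [same arc JL]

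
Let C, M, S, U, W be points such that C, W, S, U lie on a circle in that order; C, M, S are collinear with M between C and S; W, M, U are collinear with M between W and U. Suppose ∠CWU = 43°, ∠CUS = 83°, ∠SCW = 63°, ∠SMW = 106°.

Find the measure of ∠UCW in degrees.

∠UCW = 117°

1. ∠CSU = 43°  [same arc CU]
2. ∠SCU = 54°  [△CSU]
3. ∠CMU = 106°  [vertical angles at M]
4. ∠CUW = 20°  [△CMU]
5. ∠UCW = 117°  [△CWU]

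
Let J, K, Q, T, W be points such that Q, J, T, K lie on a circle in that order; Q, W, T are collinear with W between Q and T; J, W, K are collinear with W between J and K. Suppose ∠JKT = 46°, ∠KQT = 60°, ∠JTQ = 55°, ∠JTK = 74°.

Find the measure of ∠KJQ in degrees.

1. ∠JKQ = 55°  [same arc QJ]
2. ∠JQK = 106°  [cyclic QJTK, opposite ∠Q+∠T]
3. ∠KJQ = 19°  [△QJK]

∠KJQ = 19°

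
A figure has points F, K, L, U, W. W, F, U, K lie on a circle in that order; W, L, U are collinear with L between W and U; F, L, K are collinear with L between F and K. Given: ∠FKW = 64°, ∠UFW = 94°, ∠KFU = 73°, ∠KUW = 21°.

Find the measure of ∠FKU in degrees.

∠FKU = 22°

1. ∠FUW = 64°  [same arc WF]
2. ∠FWU = 22°  [△WFU]
3. ∠FKU = 22°  [same arc FU]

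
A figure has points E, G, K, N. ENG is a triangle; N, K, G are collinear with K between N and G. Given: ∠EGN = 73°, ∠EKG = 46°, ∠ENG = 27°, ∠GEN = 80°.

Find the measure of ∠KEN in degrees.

∠KEN = 19°

1. ∠EKN = 134°  [linear pair at K on NG]
2. ∠ENK = 27°  [K on ray NG]
3. ∠KEN = 19°  [△ENK]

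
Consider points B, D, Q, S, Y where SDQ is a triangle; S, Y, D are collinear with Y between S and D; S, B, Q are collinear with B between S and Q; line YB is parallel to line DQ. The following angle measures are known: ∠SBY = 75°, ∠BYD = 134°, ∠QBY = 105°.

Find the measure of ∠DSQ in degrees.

1. ∠BYS = 46°  [linear pair at Y on SD]
2. ∠BSY = 59°  [△SYB]
3. ∠DSQ = 59°  [Y on SD, B on SQ]

∠DSQ = 59°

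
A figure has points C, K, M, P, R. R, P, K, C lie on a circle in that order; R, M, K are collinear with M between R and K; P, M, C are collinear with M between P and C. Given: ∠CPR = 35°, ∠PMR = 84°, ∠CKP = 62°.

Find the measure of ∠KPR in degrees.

1. ∠KRP = 61°  [△RMP]
2. ∠CRP = 118°  [cyclic RPKC, opposite ∠R+∠K]
3. ∠PCR = 27°  [△RPC]
4. ∠PKR = 27°  [same arc RP]
5. ∠KPR = 92°  [△RPK]

∠KPR = 92°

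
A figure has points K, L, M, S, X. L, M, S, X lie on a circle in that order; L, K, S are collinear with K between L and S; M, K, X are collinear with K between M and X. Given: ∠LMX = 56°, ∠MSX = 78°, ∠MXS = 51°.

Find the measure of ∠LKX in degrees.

1. ∠LSX = 56°  [same arc LX]
2. ∠SKX = 73°  [△SKX]
3. ∠LKX = 107°  [linear pair at K on LS]

∠LKX = 107°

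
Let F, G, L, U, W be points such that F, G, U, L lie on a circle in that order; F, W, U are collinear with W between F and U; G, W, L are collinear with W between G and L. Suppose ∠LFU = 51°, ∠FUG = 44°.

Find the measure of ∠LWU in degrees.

∠LWU = 95°

1. ∠FLG = 44°  [same arc FG]
2. ∠FWL = 85°  [△FWL]
3. ∠LWU = 95°  [linear pair at W on FU]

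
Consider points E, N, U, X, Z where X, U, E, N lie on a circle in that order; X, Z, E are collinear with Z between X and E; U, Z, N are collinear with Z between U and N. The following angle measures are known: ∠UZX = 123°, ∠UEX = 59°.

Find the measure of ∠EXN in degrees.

∠EXN = 64°

1. ∠EZN = 123°  [vertical angles at Z]
2. ∠UNX = 59°  [same arc XU]
3. ∠NZX = 57°  [linear pair at Z on XE]
4. ∠EXN = 64°  [△XZN]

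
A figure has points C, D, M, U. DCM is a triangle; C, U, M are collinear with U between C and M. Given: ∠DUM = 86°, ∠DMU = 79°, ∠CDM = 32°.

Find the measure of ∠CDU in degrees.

∠CDU = 17°

1. ∠CUD = 94°  [linear pair at U on CM]
2. ∠CMD = 79°  [U on ray MC]
3. ∠DCM = 69°  [△DCM]
4. ∠DCU = 69°  [U on ray CM]
5. ∠CDU = 17°  [△DCU]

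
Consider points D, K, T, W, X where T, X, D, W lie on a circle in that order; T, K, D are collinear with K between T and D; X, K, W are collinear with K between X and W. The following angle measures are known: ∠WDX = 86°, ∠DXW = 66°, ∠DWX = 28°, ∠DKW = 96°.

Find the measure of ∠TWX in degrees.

1. ∠DTW = 66°  [same arc DW]
2. ∠TKW = 84°  [linear pair at K on TD]
3. ∠TWX = 30°  [△TKW]

∠TWX = 30°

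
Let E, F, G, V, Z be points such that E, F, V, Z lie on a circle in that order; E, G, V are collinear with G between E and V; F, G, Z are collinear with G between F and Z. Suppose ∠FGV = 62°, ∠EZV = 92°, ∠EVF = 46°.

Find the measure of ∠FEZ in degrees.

∠FEZ = 118°

1. ∠EGF = 118°  [linear pair at G on EV]
2. ∠EFV = 88°  [cyclic EFVZ, opposite ∠F+∠Z]
3. ∠EZF = 46°  [same arc EF]
4. ∠FEV = 46°  [△EFV]
5. ∠EFZ = 16°  [△EGF]
6. ∠FEZ = 118°  [△EFZ]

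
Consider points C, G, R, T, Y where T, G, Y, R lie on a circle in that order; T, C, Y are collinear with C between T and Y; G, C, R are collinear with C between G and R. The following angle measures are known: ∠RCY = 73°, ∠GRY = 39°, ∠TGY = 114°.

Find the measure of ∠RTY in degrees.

1. ∠RYT = 68°  [△YCR]
2. ∠TRY = 66°  [cyclic TGYR, opposite ∠G+∠R]
3. ∠RTY = 46°  [△TYR]

∠RTY = 46°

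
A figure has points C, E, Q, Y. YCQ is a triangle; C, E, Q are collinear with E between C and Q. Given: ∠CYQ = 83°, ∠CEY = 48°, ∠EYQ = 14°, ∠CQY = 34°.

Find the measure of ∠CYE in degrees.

∠CYE = 69°

1. ∠QCY = 63°  [△YCQ]
2. ∠ECY = 63°  [E on ray CQ]
3. ∠CYE = 69°  [△YCE]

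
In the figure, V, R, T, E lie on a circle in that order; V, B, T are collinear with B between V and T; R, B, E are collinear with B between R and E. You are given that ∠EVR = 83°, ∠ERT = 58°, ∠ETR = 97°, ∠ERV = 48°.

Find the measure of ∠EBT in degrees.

∠EBT = 107°

1. ∠RET = 25°  [△RTE]
2. ∠ETV = 48°  [same arc VE]
3. ∠EBT = 107°  [△TBE]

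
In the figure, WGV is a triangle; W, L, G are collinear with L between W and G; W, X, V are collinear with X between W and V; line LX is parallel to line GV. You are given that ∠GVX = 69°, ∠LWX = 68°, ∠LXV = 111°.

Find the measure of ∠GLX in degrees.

∠GLX = 137°

1. ∠LXW = 69°  [linear pair at X on WV]
2. ∠WLX = 43°  [△WLX]
3. ∠GLX = 137°  [linear pair at L on WG]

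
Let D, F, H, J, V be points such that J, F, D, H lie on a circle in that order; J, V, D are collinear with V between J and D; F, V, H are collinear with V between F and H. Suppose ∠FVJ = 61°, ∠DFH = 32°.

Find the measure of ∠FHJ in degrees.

∠FHJ = 29°

1. ∠DVH = 61°  [vertical angles at V]
2. ∠DJH = 32°  [same arc DH]
3. ∠HVJ = 119°  [linear pair at V on JD]
4. ∠FHJ = 29°  [△JVH]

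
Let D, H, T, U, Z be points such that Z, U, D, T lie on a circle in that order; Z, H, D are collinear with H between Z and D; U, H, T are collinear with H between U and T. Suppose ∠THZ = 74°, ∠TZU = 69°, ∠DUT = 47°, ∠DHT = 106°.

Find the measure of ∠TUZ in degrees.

1. ∠TDU = 111°  [cyclic ZUDT, opposite ∠Z+∠D]
2. ∠DTU = 22°  [△UDT]
3. ∠UHZ = 106°  [vertical angles at H]
4. ∠DZU = 22°  [same arc UD]
5. ∠TUZ = 52°  [△ZHU]

∠TUZ = 52°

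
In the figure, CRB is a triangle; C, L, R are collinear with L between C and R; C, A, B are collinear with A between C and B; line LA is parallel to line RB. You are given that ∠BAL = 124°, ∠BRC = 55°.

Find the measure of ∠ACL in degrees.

∠ACL = 69°

1. ∠CAL = 56°  [linear pair at A on CB]
2. ∠ALC = 55°  [LA∥RB, corresponding at L]
3. ∠ACL = 69°  [△CLA]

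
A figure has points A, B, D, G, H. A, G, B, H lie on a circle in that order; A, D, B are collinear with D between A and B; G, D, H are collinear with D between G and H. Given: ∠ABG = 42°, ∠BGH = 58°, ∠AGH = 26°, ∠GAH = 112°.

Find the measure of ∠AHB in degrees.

1. ∠BAH = 58°  [same arc BH]
2. ∠ABH = 26°  [same arc AH]
3. ∠AHB = 96°  [△ABH]

∠AHB = 96°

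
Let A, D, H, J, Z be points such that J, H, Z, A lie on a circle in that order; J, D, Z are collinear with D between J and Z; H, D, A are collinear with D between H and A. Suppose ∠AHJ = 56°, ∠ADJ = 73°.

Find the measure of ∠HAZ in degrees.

∠HAZ = 17°

1. ∠AZJ = 56°  [same arc JA]
2. ∠ADZ = 107°  [linear pair at D on JZ]
3. ∠HAZ = 17°  [△ZDA]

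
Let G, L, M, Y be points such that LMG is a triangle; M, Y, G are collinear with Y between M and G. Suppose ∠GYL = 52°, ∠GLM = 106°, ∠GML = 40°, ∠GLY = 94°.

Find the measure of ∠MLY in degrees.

1. ∠LYM = 128°  [linear pair at Y on MG]
2. ∠LMY = 40°  [Y on ray MG]
3. ∠MLY = 12°  [△LMY]

∠MLY = 12°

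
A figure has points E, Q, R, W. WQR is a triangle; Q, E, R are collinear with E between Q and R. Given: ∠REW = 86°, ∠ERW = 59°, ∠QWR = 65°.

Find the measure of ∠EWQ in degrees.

1. ∠QEW = 94°  [linear pair at E on QR]
2. ∠QRW = 59°  [E on ray RQ]
3. ∠RQW = 56°  [△WQR]
4. ∠EQW = 56°  [E on ray QR]
5. ∠EWQ = 30°  [△WQE]

∠EWQ = 30°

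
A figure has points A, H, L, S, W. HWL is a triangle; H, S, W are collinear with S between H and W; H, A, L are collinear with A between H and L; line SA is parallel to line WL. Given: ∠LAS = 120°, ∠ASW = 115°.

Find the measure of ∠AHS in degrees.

1. ∠HAS = 60°  [linear pair at A on HL]
2. ∠ASH = 65°  [linear pair at S on HW]
3. ∠AHS = 55°  [△HSA]

∠AHS = 55°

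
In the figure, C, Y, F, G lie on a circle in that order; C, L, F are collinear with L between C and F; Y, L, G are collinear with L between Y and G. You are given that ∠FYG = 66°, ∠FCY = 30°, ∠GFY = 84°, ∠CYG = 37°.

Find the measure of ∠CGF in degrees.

∠CGF = 77°

1. ∠FCG = 66°  [same arc FG]
2. ∠CFG = 37°  [same arc CG]
3. ∠CGF = 77°  [△CFG]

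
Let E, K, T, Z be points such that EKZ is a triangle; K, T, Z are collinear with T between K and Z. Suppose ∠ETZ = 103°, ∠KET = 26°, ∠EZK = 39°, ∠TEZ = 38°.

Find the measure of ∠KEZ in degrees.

1. ∠ETK = 77°  [linear pair at T on KZ]
2. ∠EKT = 77°  [△EKT]
3. ∠EKZ = 77°  [T on ray KZ]
4. ∠KEZ = 64°  [△EKZ]

∠KEZ = 64°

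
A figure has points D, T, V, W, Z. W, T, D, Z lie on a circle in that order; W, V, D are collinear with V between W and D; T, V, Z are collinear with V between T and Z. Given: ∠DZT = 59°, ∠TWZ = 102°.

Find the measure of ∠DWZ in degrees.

∠DWZ = 43°

1. ∠TDZ = 78°  [cyclic WTDZ, opposite ∠W+∠D]
2. ∠DTZ = 43°  [△TDZ]
3. ∠DWZ = 43°  [same arc DZ]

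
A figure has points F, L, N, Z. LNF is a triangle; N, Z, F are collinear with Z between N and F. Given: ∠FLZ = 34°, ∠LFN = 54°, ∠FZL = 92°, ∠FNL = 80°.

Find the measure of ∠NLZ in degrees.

1. ∠LZN = 88°  [linear pair at Z on NF]
2. ∠LNZ = 80°  [Z on ray NF]
3. ∠NLZ = 12°  [△LNZ]

∠NLZ = 12°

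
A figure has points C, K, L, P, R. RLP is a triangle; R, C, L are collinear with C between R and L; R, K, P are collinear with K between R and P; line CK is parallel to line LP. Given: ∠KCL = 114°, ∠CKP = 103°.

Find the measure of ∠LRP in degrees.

1. ∠KCR = 66°  [linear pair at C on RL]
2. ∠CKR = 77°  [linear pair at K on RP]
3. ∠CRK = 37°  [△RCK]
4. ∠LRP = 37°  [C on RL, K on RP]

∠LRP = 37°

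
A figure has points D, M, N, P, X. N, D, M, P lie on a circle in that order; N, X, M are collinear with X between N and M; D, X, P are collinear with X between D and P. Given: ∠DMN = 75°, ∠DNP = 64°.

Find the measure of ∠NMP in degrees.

∠NMP = 41°

1. ∠DPN = 75°  [same arc ND]
2. ∠NDP = 41°  [△NDP]
3. ∠NMP = 41°  [same arc NP]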